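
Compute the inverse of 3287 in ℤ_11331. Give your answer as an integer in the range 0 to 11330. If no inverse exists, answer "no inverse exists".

gcd(11331, 3287) by repeated division:
11331 = 3×3287 + 1470
3287 = 2×1470 + 347
1470 = 4×347 + 82
347 = 4×82 + 19
82 = 4×19 + 6
19 = 3×6 + 1
6 = 6×1 + 0
Since gcd(3287, 11331) = 1, back-substitute to write 1 as a combination:
1 = 19 − 3·6
1 = −3·82 + 13·19
1 = 13·347 − 55·82
1 = −55·1470 + 233·347
1 = 233·3287 − 521·1470
1 = −521·11331 + 1796·3287
So 3287·1796 ≡ 1 (mod 11331).

1796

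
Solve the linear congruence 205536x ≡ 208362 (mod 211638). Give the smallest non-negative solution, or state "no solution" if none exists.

9261

First find gcd(205536, 211638):
211638 = 1*205536 + 6102
205536 = 33*6102 + 4170
6102 = 1*4170 + 1932
4170 = 2*1932 + 306
1932 = 6*306 + 96
306 = 3*96 + 18
96 = 5*18 + 6
18 = 3*6 + 0
gcd = 6 and 6 | 208362, so solutions exist. Divide through by 6: 34256x ≡ 34727 (mod 35273).
Now find 34256⁻¹ mod 35273:
35273 = 1*34256 + 1017
34256 = 33*1017 + 695
1017 = 1*695 + 322
695 = 2*322 + 51
322 = 6*51 + 16
51 = 3*16 + 3
16 = 5*3 + 1
3 = 3*1 + 0
Back-substitute:
1 = 16 − 5·3
1 = −5·51 + 16·16
1 = 16·322 − 101·51
1 = −101·695 + 218·322
1 = 218·1017 − 319·695
1 = −319·34256 + 10745·1017
1 = 10745·35273 − 11064·34256
So 34256·(-11064) ≡ 1 (mod 35273), i.e. 34256⁻¹ ≡ 24209.
Then x ≡ 24209·34727 ≡ 9261 (mod 35273); the smallest non-negative solution is x = 9261.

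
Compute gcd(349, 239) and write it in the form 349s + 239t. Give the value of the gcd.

Apply Euclid's algorithm to 349 and 239:
349 = 1×239 + 110
239 = 2×110 + 19
110 = 5×19 + 15
19 = 1×15 + 4
15 = 3×4 + 3
4 = 1×3 + 1
3 = 3×1 + 0
gcd(349, 239) = 1.
Back-substituting:
1 = 4 − 3
1 = −15 + 4·4
1 = 4·19 − 5·15
1 = −5·110 + 29·19
1 = 29·239 − 63·110
1 = −63·349 + 92·239
So 1 = (-63)·349 + (92)·239.

1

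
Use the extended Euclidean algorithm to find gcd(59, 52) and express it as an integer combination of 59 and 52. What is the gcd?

Apply Euclid's algorithm to 59 and 52:
59 = 1*52 + 7
52 = 7*7 + 3
7 = 2*3 + 1
3 = 3*1 + 0
gcd(59, 52) = 1.
Express as a combination:
1 = 7 − 2·3
1 = −2·52 + 15·7
1 = 15·59 − 17·52
So 1 = (15)·59 + (-17)·52.

1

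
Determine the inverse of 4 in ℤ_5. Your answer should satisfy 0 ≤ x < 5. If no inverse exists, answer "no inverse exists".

Run Euclid on (5, 4):
5 = 1*4 + 1
4 = 4*1 + 0
The gcd is 1. Working backward:
1 = 5 − 4
So 4·(-1) ≡ 1 (mod 5), and -1 ≡ 4 (mod 5).

4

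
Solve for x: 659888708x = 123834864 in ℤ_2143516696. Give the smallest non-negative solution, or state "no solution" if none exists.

First find gcd(659888708, 2143516696):
2143516696 = 3×659888708 + 163850572
659888708 = 4×163850572 + 4486420
163850572 = 36×4486420 + 2339452
4486420 = 1×2339452 + 2146968
2339452 = 1×2146968 + 192484
2146968 = 11×192484 + 29644
192484 = 6×29644 + 14620
29644 = 2×14620 + 404
14620 = 36×404 + 76
404 = 5×76 + 24
76 = 3×24 + 4
24 = 6×4 + 0
gcd = 4 and 4 | 123834864, so solutions exist. Divide through by 4: 164972177x ≡ 30958716 (mod 535879174).
Now find 164972177⁻¹ mod 535879174:
535879174 = 3×164972177 + 40962643
164972177 = 4×40962643 + 1121605
40962643 = 36×1121605 + 584863
1121605 = 1×584863 + 536742
584863 = 1×536742 + 48121
536742 = 11×48121 + 7411
48121 = 6×7411 + 3655
7411 = 2×3655 + 101
3655 = 36×101 + 19
101 = 5×19 + 6
19 = 3×6 + 1
6 = 6×1 + 0
Back-substitute:
1 = 19 − 3·6
1 = −3·101 + 16·19
1 = 16·3655 − 579·101
1 = −579·7411 + 1174·3655
1 = 1174·48121 − 7623·7411
1 = −7623·536742 + 85027·48121
1 = 85027·584863 − 92650·536742
1 = −92650·1121605 + 177677·584863
1 = 177677·40962643 − 6489022·1121605
1 = −6489022·164972177 + 26133765·40962643
1 = 26133765·535879174 − 84890317·164972177
So 164972177·(-84890317) ≡ 1 (mod 535879174), i.e. 164972177⁻¹ ≡ 450988857.
Then x ≡ 450988857·30958716 ≡ 405640834 (mod 535879174); the smallest non-negative solution is x = 405640834.

405640834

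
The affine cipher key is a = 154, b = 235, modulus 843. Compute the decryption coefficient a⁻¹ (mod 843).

Apply the Euclidean algorithm to 843 and 154:
843 = 5×154 + 73
154 = 2×73 + 8
73 = 9×8 + 1
8 = 8×1 + 0
gcd = 1, so the inverse exists. Back-substitute:
1 = 73 − 9·8
1 = −9·154 + 19·73
1 = 19·843 − 104·154
So 154·(-104) ≡ 1 (mod 843), and -104 ≡ 739 (mod 843).

739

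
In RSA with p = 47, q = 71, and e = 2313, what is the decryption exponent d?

1097

φ(n) = (p−1)(q−1) = 46·70 = 3220.
Need d with 2313·d ≡ 1 (mod 3220). Apply the extended Euclidean algorithm:
3220 = 1·2313 + 907
2313 = 2·907 + 499
907 = 1·499 + 408
499 = 1·408 + 91
408 = 4·91 + 44
91 = 2·44 + 3
44 = 14·3 + 2
3 = 1·2 + 1
2 = 2·1 + 0
Back-substitute:
1 = 3 − 2
1 = −44 + 15·3
1 = 15·91 − 31·44
1 = −31·408 + 139·91
1 = 139·499 − 170·408
1 = −170·907 + 309·499
1 = 309·2313 − 788·907
1 = −788·3220 + 1097·2313
So 2313·1097 ≡ 1 (mod 3220), hence d = 1097.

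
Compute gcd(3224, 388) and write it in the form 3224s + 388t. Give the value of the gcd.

Euclidean algorithm:
3224 = 8×388 + 120
388 = 3×120 + 28
120 = 4×28 + 8
28 = 3×8 + 4
8 = 2×4 + 0
gcd(3224, 388) = 4.
Working backward:
4 = 28 − 3·8
4 = −3·120 + 13·28
4 = 13·388 − 42·120
4 = −42·3224 + 349·388
So 4 = (-42)·3224 + (349)·388.

4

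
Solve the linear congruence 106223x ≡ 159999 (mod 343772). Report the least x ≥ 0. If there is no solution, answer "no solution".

gcd(106223, 343772):
343772 = 3×106223 + 25103
106223 = 4×25103 + 5811
25103 = 4×5811 + 1859
5811 = 3×1859 + 234
1859 = 7×234 + 221
234 = 1×221 + 13
221 = 17×13 + 0
gcd = 13, but 13 ∤ 159999, so the congruence has no solution.

no solution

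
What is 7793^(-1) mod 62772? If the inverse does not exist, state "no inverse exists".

14813

Extended Euclidean algorithm:
62772 = 8×7793 + 428
7793 = 18×428 + 89
428 = 4×89 + 72
89 = 1×72 + 17
72 = 4×17 + 4
17 = 4×4 + 1
4 = 4×1 + 0
Since gcd(7793, 62772) = 1, back-substitute to write 1 as a combination:
1 = 17 − 4·4
1 = −4·72 + 17·17
1 = 17·89 − 21·72
1 = −21·428 + 101·89
1 = 101·7793 − 1839·428
1 = −1839·62772 + 14813·7793
So 7793·14813 ≡ 1 (mod 62772).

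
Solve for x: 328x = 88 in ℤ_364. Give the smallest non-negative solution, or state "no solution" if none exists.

First find gcd(328, 364):
364 = 1·328 + 36
328 = 9·36 + 4
36 = 9·4 + 0
gcd = 4 and 4 | 88, so solutions exist. Divide through by 4: 82x ≡ 22 (mod 91).
Now find 82⁻¹ mod 91:
91 = 1*82 + 9
82 = 9*9 + 1
9 = 9*1 + 0
Back-substitute:
1 = 82 − 9·9
1 = −9·91 + 10·82
So 82⁻¹ ≡ 10 (mod 91).
Then x ≡ 10·22 ≡ 38 (mod 91); the smallest non-negative solution is x = 38.

38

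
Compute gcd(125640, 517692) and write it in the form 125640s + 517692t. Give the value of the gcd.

12

Euclidean algorithm:
517692 = 4×125640 + 15132
125640 = 8×15132 + 4584
15132 = 3×4584 + 1380
4584 = 3×1380 + 444
1380 = 3×444 + 48
444 = 9×48 + 12
48 = 4×12 + 0
gcd(125640, 517692) = 12.
Express as a combination:
12 = 444 − 9·48
12 = −9·1380 + 28·444
12 = 28·4584 − 93·1380
12 = −93·15132 + 307·4584
12 = 307·125640 − 2549·15132
12 = −2549·517692 + 10503·125640
So 12 = (-2549)·517692 + (10503)·125640.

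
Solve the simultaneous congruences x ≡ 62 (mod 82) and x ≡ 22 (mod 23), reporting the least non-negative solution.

390

Write x = 62 + 82·k. Then 82·k ≡ 22 − 62 ≡ 6 (mod 23).
Need 82⁻¹ mod 23. Extended Euclid on (23, 13):
23 = 1·13 + 10
13 = 1·10 + 3
10 = 3·3 + 1
3 = 3·1 + 0
Back-substitute:
1 = 10 − 3·3
1 = −3·13 + 4·10
1 = 4·23 − 7·13
82⁻¹ ≡ 16 (mod 23), so k ≡ 16·6 ≡ 4 (mod 23).
x = 62 + 82·4 = 390.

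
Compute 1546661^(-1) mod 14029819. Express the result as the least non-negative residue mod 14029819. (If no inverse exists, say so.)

6886704

Run Euclid on (14029819, 1546661):
14029819 = 9·1546661 + 109870
1546661 = 14·109870 + 8481
109870 = 12·8481 + 8098
8481 = 1·8098 + 383
8098 = 21·383 + 55
383 = 6·55 + 53
55 = 1·53 + 2
53 = 26·2 + 1
2 = 2·1 + 0
gcd = 1, so the inverse exists. Back-substitute:
1 = 53 − 26·2
1 = −26·55 + 27·53
1 = 27·383 − 188·55
1 = −188·8098 + 3975·383
1 = 3975·8481 − 4163·8098
1 = −4163·109870 + 53931·8481
1 = 53931·1546661 − 759197·109870
1 = −759197·14029819 + 6886704·1546661
So 1546661·6886704 ≡ 1 (mod 14029819).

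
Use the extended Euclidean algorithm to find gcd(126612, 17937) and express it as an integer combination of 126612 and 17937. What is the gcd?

Apply Euclid's algorithm to 126612 and 17937:
126612 = 7·17937 + 1053
17937 = 17·1053 + 36
1053 = 29·36 + 9
36 = 4·9 + 0
gcd(126612, 17937) = 9.
Working backward:
9 = 1053 − 29·36
9 = −29·17937 + 494·1053
9 = 494·126612 − 3487·17937
So 9 = (494)·126612 + (-3487)·17937.

9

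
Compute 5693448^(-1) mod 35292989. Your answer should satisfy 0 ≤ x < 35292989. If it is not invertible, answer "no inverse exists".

Extended Euclidean algorithm:
35292989 = 6*5693448 + 1132301
5693448 = 5*1132301 + 31943
1132301 = 35*31943 + 14296
31943 = 2*14296 + 3351
14296 = 4*3351 + 892
3351 = 3*892 + 675
892 = 1*675 + 217
675 = 3*217 + 24
217 = 9*24 + 1
24 = 24*1 + 0
Since gcd(5693448, 35292989) = 1, back-substitute to write 1 as a combination:
1 = 217 − 9·24
1 = −9·675 + 28·217
1 = 28·892 − 37·675
1 = −37·3351 + 139·892
1 = 139·14296 − 593·3351
1 = −593·31943 + 1325·14296
1 = 1325·1132301 − 46968·31943
1 = −46968·5693448 + 236165·1132301
1 = 236165·35292989 − 1463958·5693448
So 5693448·(-1463958) ≡ 1 (mod 35292989), and -1463958 ≡ 33829031 (mod 35292989).

33829031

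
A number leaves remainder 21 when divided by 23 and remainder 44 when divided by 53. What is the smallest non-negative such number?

Write x = 21 + 23·k. Then 23·k ≡ 44 − 21 ≡ 23 (mod 53).
Need 23⁻¹ mod 53. Extended Euclid on (53, 23):
53 = 2*23 + 7
23 = 3*7 + 2
7 = 3*2 + 1
2 = 2*1 + 0
Back-substitute:
1 = 7 − 3·2
1 = −3·23 + 10·7
1 = 10·53 − 23·23
23⁻¹ ≡ 30 (mod 53), so k ≡ 30·23 ≡ 1 (mod 53).
x = 21 + 23·1 = 44.

44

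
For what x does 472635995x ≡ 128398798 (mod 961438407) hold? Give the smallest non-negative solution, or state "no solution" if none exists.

454610528

First find gcd(472635995, 961438407):
961438407 = 2×472635995 + 16166417
472635995 = 29×16166417 + 3809902
16166417 = 4×3809902 + 926809
3809902 = 4×926809 + 102666
926809 = 9×102666 + 2815
102666 = 36×2815 + 1326
2815 = 2×1326 + 163
1326 = 8×163 + 22
163 = 7×22 + 9
22 = 2×9 + 4
9 = 2×4 + 1
4 = 4×1 + 0
gcd = 1, so a unique solution mod 961438407 exists.
Back-substitute for the Bézout coefficients:
1 = 9 − 2·4
1 = −2·22 + 5·9
1 = 5·163 − 37·22
1 = −37·1326 + 301·163
1 = 301·2815 − 639·1326
1 = −639·102666 + 23305·2815
1 = 23305·926809 − 210384·102666
1 = −210384·3809902 + 864841·926809
1 = 864841·16166417 − 3669748·3809902
1 = −3669748·472635995 + 107287533·16166417
1 = 107287533·961438407 − 218244814·472635995
So 472635995·(-218244814) ≡ 1 (mod 961438407), giving 472635995⁻¹ ≡ 743193593.
x ≡ 472635995⁻¹·128398798 ≡ 743193593·128398798 ≡ 454610528 (mod 961438407).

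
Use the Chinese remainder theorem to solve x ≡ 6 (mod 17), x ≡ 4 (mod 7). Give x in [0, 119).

Write x = 6 + 17·k. Then 17·k ≡ 4 − 6 ≡ 5 (mod 7).
Need 17⁻¹ mod 7. Extended Euclid on (7, 3):
7 = 2×3 + 1
3 = 3×1 + 0
Back-substitute:
1 = 7 − 2·3
17⁻¹ ≡ 5 (mod 7), so k ≡ 5·5 ≡ 4 (mod 7).
x = 6 + 17·4 = 74.

74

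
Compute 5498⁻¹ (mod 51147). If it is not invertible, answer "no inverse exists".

Apply the Euclidean algorithm to 51147 and 5498:
51147 = 9*5498 + 1665
5498 = 3*1665 + 503
1665 = 3*503 + 156
503 = 3*156 + 35
156 = 4*35 + 16
35 = 2*16 + 3
16 = 5*3 + 1
3 = 3*1 + 0
The gcd is 1. Working backward:
1 = 16 − 5·3
1 = −5·35 + 11·16
1 = 11·156 − 49·35
1 = −49·503 + 158·156
1 = 158·1665 − 523·503
1 = −523·5498 + 1727·1665
1 = 1727·51147 − 16066·5498
Thus 5498·(-16066) ≡ 1 (mod 51147); reducing, -16066 mod 51147 = 35081.

35081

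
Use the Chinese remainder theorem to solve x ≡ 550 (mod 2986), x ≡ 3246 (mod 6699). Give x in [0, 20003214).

18881028

Write x = 550 + 2986·k. Then 2986·k ≡ 3246 − 550 ≡ 2696 (mod 6699).
Need 2986⁻¹ mod 6699. Extended Euclid on (6699, 2986):
6699 = 2×2986 + 727
2986 = 4×727 + 78
727 = 9×78 + 25
78 = 3×25 + 3
25 = 8×3 + 1
3 = 3×1 + 0
Back-substitute:
1 = 25 − 8·3
1 = −8·78 + 25·25
1 = 25·727 − 233·78
1 = −233·2986 + 957·727
1 = 957·6699 − 2147·2986
2986⁻¹ ≡ 4552 (mod 6699), so k ≡ 4552·2696 ≡ 6323 (mod 6699).
x = 550 + 2986·6323 = 18881028.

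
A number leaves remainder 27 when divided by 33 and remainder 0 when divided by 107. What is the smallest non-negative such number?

2568

Write x = 27 + 33·k. Then 33·k ≡ 0 − 27 ≡ 80 (mod 107).
Need 33⁻¹ mod 107. Extended Euclid on (107, 33):
107 = 3·33 + 8
33 = 4·8 + 1
8 = 8·1 + 0
Back-substitute:
1 = 33 − 4·8
1 = −4·107 + 13·33
33⁻¹ ≡ 13 (mod 107), so k ≡ 13·80 ≡ 77 (mod 107).
x = 27 + 33·77 = 2568.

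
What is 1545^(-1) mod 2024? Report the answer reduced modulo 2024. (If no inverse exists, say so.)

Apply the Euclidean algorithm to 2024 and 1545:
2024 = 1·1545 + 479
1545 = 3·479 + 108
479 = 4·108 + 47
108 = 2·47 + 14
47 = 3·14 + 5
14 = 2·5 + 4
5 = 1·4 + 1
4 = 4·1 + 0
Since gcd(1545, 2024) = 1, back-substitute to write 1 as a combination:
1 = 5 − 4
1 = −14 + 3·5
1 = 3·47 − 10·14
1 = −10·108 + 23·47
1 = 23·479 − 102·108
1 = −102·1545 + 329·479
1 = 329·2024 − 431·1545
Thus 1545·(-431) ≡ 1 (mod 2024); reducing, -431 mod 2024 = 1593.

1593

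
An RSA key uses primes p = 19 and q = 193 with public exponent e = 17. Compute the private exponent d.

φ(n) = (p−1)(q−1) = 18·192 = 3456.
Need d with 17·d ≡ 1 (mod 3456). Apply the extended Euclidean algorithm:
3456 = 203×17 + 5
17 = 3×5 + 2
5 = 2×2 + 1
2 = 2×1 + 0
Back-substitute:
1 = 5 − 2·2
1 = −2·17 + 7·5
1 = 7·3456 − 1423·17
So 17·(-1423) ≡ 1 (mod 3456), hence d ≡ -1423 ≡ 2033 (mod 3456).

2033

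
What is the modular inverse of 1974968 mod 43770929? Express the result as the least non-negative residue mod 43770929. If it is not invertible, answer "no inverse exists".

10148615

Run Euclid on (43770929, 1974968):
43770929 = 22·1974968 + 321633
1974968 = 6·321633 + 45170
321633 = 7·45170 + 5443
45170 = 8·5443 + 1626
5443 = 3·1626 + 565
1626 = 2·565 + 496
565 = 1·496 + 69
496 = 7·69 + 13
69 = 5·13 + 4
13 = 3·4 + 1
4 = 4·1 + 0
The gcd is 1. Working backward:
1 = 13 − 3·4
1 = −3·69 + 16·13
1 = 16·496 − 115·69
1 = −115·565 + 131·496
1 = 131·1626 − 377·565
1 = −377·5443 + 1262·1626
1 = 1262·45170 − 10473·5443
1 = −10473·321633 + 74573·45170
1 = 74573·1974968 − 457911·321633
1 = −457911·43770929 + 10148615·1974968
So 1974968·10148615 ≡ 1 (mod 43770929).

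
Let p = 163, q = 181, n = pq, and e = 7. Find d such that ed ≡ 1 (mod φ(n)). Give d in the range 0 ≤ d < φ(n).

16663

φ(n) = (p−1)(q−1) = 162·180 = 29160.
Need d with 7·d ≡ 1 (mod 29160). Apply the extended Euclidean algorithm:
29160 = 4165·7 + 5
7 = 1·5 + 2
5 = 2·2 + 1
2 = 2·1 + 0
Back-substitute:
1 = 5 − 2·2
1 = −2·7 + 3·5
1 = 3·29160 − 12497·7
So 7·(-12497) ≡ 1 (mod 29160), hence d ≡ -12497 ≡ 16663 (mod 29160).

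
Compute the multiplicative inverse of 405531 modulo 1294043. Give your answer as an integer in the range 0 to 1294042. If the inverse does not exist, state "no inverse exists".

1037089

Apply the Euclidean algorithm to 1294043 and 405531:
1294043 = 3×405531 + 77450
405531 = 5×77450 + 18281
77450 = 4×18281 + 4326
18281 = 4×4326 + 977
4326 = 4×977 + 418
977 = 2×418 + 141
418 = 2×141 + 136
141 = 1×136 + 5
136 = 27×5 + 1
5 = 5×1 + 0
The gcd is 1. Working backward:
1 = 136 − 27·5
1 = −27·141 + 28·136
1 = 28·418 − 83·141
1 = −83·977 + 194·418
1 = 194·4326 − 859·977
1 = −859·18281 + 3630·4326
1 = 3630·77450 − 15379·18281
1 = −15379·405531 + 80525·77450
1 = 80525·1294043 − 256954·405531
Hence 405531⁻¹ ≡ -256954 ≡ 1037089 (mod 1294043).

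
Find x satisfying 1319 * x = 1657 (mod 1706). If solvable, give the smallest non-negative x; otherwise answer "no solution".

First find gcd(1319, 1706):
1706 = 1×1319 + 387
1319 = 3×387 + 158
387 = 2×158 + 71
158 = 2×71 + 16
71 = 4×16 + 7
16 = 2×7 + 2
7 = 3×2 + 1
2 = 2×1 + 0
gcd = 1, so a unique solution mod 1706 exists.
Back-substitute for the Bézout coefficients:
1 = 7 − 3·2
1 = −3·16 + 7·7
1 = 7·71 − 31·16
1 = −31·158 + 69·71
1 = 69·387 − 169·158
1 = −169·1319 + 576·387
1 = 576·1706 − 745·1319
So 1319·(-745) ≡ 1 (mod 1706), giving 1319⁻¹ ≡ 961.
x ≡ 1319⁻¹·1657 ≡ 961·1657 ≡ 679 (mod 1706).

679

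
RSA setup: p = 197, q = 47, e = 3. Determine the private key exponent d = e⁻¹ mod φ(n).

6011

φ(n) = (p−1)(q−1) = 196·46 = 9016.
Need d with 3·d ≡ 1 (mod 9016). Apply the extended Euclidean algorithm:
9016 = 3005×3 + 1
3 = 3×1 + 0
Back-substitute:
1 = 9016 − 3005·3
So 3·(-3005) ≡ 1 (mod 9016), hence d ≡ -3005 ≡ 6011 (mod 9016).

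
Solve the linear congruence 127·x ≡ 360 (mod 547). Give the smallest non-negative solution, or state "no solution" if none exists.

First find gcd(127, 547):
547 = 4×127 + 39
127 = 3×39 + 10
39 = 3×10 + 9
10 = 1×9 + 1
9 = 9×1 + 0
gcd = 1, so a unique solution mod 547 exists.
Back-substitute for the Bézout coefficients:
1 = 10 − 9
1 = −39 + 4·10
1 = 4·127 − 13·39
1 = −13·547 + 56·127
So 127·(56) ≡ 1 (mod 547), giving 127⁻¹ ≡ 56.
x ≡ 127⁻¹·360 ≡ 56·360 ≡ 468 (mod 547).

468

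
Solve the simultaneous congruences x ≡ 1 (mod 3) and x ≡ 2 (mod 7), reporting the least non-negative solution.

Write x = 1 + 3·k. Then 3·k ≡ 2 − 1 ≡ 1 (mod 7).
Need 3⁻¹ mod 7. Extended Euclid on (7, 3):
7 = 2*3 + 1
3 = 3*1 + 0
Back-substitute:
1 = 7 − 2·3
3⁻¹ ≡ 5 (mod 7), so k ≡ 5·1 ≡ 5 (mod 7).
x = 1 + 3·5 = 16.

16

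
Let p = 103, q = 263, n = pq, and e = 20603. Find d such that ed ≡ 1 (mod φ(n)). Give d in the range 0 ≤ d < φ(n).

4283

φ(n) = (p−1)(q−1) = 102·262 = 26724.
Need d with 20603·d ≡ 1 (mod 26724). Apply the extended Euclidean algorithm:
26724 = 1×20603 + 6121
20603 = 3×6121 + 2240
6121 = 2×2240 + 1641
2240 = 1×1641 + 599
1641 = 2×599 + 443
599 = 1×443 + 156
443 = 2×156 + 131
156 = 1×131 + 25
131 = 5×25 + 6
25 = 4×6 + 1
6 = 6×1 + 0
Back-substitute:
1 = 25 − 4·6
1 = −4·131 + 21·25
1 = 21·156 − 25·131
1 = −25·443 + 71·156
1 = 71·599 − 96·443
1 = −96·1641 + 263·599
1 = 263·2240 − 359·1641
1 = −359·6121 + 981·2240
1 = 981·20603 − 3302·6121
1 = −3302·26724 + 4283·20603
So 20603·4283 ≡ 1 (mod 26724), hence d = 4283.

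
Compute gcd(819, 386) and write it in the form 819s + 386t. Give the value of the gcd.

Euclidean algorithm:
819 = 2×386 + 47
386 = 8×47 + 10
47 = 4×10 + 7
10 = 1×7 + 3
7 = 2×3 + 1
3 = 3×1 + 0
gcd(819, 386) = 1.
Working backward:
1 = 7 − 2·3
1 = −2·10 + 3·7
1 = 3·47 − 14·10
1 = −14·386 + 115·47
1 = 115·819 − 244·386
So 1 = (115)·819 + (-244)·386.

1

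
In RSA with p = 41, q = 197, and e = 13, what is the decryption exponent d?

φ(n) = (p−1)(q−1) = 40·196 = 7840.
Need d with 13·d ≡ 1 (mod 7840). Apply the extended Euclidean algorithm:
7840 = 603·13 + 1
13 = 13·1 + 0
Back-substitute:
1 = 7840 − 603·13
So 13·(-603) ≡ 1 (mod 7840), hence d ≡ -603 ≡ 7237 (mod 7840).

7237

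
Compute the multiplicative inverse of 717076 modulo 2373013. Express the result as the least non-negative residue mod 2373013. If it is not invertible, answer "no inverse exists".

1816109

Extended Euclidean algorithm:
2373013 = 3×717076 + 221785
717076 = 3×221785 + 51721
221785 = 4×51721 + 14901
51721 = 3×14901 + 7018
14901 = 2×7018 + 865
7018 = 8×865 + 98
865 = 8×98 + 81
98 = 1×81 + 17
81 = 4×17 + 13
17 = 1×13 + 4
13 = 3×4 + 1
4 = 4×1 + 0
The gcd is 1. Working backward:
1 = 13 − 3·4
1 = −3·17 + 4·13
1 = 4·81 − 19·17
1 = −19·98 + 23·81
1 = 23·865 − 203·98
1 = −203·7018 + 1647·865
1 = 1647·14901 − 3497·7018
1 = −3497·51721 + 12138·14901
1 = 12138·221785 − 52049·51721
1 = −52049·717076 + 168285·221785
1 = 168285·2373013 − 556904·717076
Thus 717076·(-556904) ≡ 1 (mod 2373013); reducing, -556904 mod 2373013 = 1816109.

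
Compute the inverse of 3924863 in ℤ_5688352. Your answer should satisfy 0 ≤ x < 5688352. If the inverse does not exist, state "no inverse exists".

5336959

Extended Euclidean algorithm:
5688352 = 1·3924863 + 1763489
3924863 = 2·1763489 + 397885
1763489 = 4·397885 + 171949
397885 = 2·171949 + 53987
171949 = 3·53987 + 9988
53987 = 5·9988 + 4047
9988 = 2·4047 + 1894
4047 = 2·1894 + 259
1894 = 7·259 + 81
259 = 3·81 + 16
81 = 5·16 + 1
16 = 16·1 + 0
gcd = 1, so the inverse exists. Back-substitute:
1 = 81 − 5·16
1 = −5·259 + 16·81
1 = 16·1894 − 117·259
1 = −117·4047 + 250·1894
1 = 250·9988 − 617·4047
1 = −617·53987 + 3335·9988
1 = 3335·171949 − 10622·53987
1 = −10622·397885 + 24579·171949
1 = 24579·1763489 − 108938·397885
1 = −108938·3924863 + 242455·1763489
1 = 242455·5688352 − 351393·3924863
Hence 3924863⁻¹ ≡ -351393 ≡ 5336959 (mod 5688352).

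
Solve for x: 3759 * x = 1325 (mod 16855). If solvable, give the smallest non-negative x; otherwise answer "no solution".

First find gcd(3759, 16855):
16855 = 4×3759 + 1819
3759 = 2×1819 + 121
1819 = 15×121 + 4
121 = 30×4 + 1
4 = 4×1 + 0
gcd = 1, so a unique solution mod 16855 exists.
Back-substitute for the Bézout coefficients:
1 = 121 − 30·4
1 = −30·1819 + 451·121
1 = 451·3759 − 932·1819
1 = −932·16855 + 4179·3759
So 3759·(4179) ≡ 1 (mod 16855), giving 3759⁻¹ ≡ 4179.
x ≡ 3759⁻¹·1325 ≡ 4179·1325 ≡ 8735 (mod 16855).

8735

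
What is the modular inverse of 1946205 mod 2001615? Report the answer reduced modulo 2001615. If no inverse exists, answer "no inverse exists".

Compute gcd(1946205, 2001615):
2001615 = 1*1946205 + 55410
1946205 = 35*55410 + 6855
55410 = 8*6855 + 570
6855 = 12*570 + 15
570 = 38*15 + 0
The gcd is 15, not 1, hence no inverse exists.

no inverse exists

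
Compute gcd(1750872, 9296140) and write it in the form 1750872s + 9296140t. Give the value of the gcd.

Apply Euclid's algorithm to 9296140 and 1750872:
9296140 = 5*1750872 + 541780
1750872 = 3*541780 + 125532
541780 = 4*125532 + 39652
125532 = 3*39652 + 6576
39652 = 6*6576 + 196
6576 = 33*196 + 108
196 = 1*108 + 88
108 = 1*88 + 20
88 = 4*20 + 8
20 = 2*8 + 4
8 = 2*4 + 0
gcd(1750872, 9296140) = 4.
Express as a combination:
4 = 20 − 2·8
4 = −2·88 + 9·20
4 = 9·108 − 11·88
4 = −11·196 + 20·108
4 = 20·6576 − 671·196
4 = −671·39652 + 4046·6576
4 = 4046·125532 − 12809·39652
4 = −12809·541780 + 55282·125532
4 = 55282·1750872 − 178655·541780
4 = −178655·9296140 + 948557·1750872
So 4 = (-178655)·9296140 + (948557)·1750872.

4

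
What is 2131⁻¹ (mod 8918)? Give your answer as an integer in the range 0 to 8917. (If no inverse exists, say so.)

Run Euclid on (8918, 2131):
8918 = 4×2131 + 394
2131 = 5×394 + 161
394 = 2×161 + 72
161 = 2×72 + 17
72 = 4×17 + 4
17 = 4×4 + 1
4 = 4×1 + 0
The gcd is 1. Working backward:
1 = 17 − 4·4
1 = −4·72 + 17·17
1 = 17·161 − 38·72
1 = −38·394 + 93·161
1 = 93·2131 − 503·394
1 = −503·8918 + 2105·2131
So 2131·2105 ≡ 1 (mod 8918).

2105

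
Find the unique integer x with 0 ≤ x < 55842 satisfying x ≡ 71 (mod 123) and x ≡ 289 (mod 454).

Write x = 71 + 123·k. Then 123·k ≡ 289 − 71 ≡ 218 (mod 454).
Need 123⁻¹ mod 454. Extended Euclid on (454, 123):
454 = 3·123 + 85
123 = 1·85 + 38
85 = 2·38 + 9
38 = 4·9 + 2
9 = 4·2 + 1
2 = 2·1 + 0
Back-substitute:
1 = 9 − 4·2
1 = −4·38 + 17·9
1 = 17·85 − 38·38
1 = −38·123 + 55·85
1 = 55·454 − 203·123
123⁻¹ ≡ 251 (mod 454), so k ≡ 251·218 ≡ 238 (mod 454).
x = 71 + 123·238 = 29345.

29345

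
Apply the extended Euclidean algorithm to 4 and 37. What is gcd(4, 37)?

1

Repeated division:
37 = 9·4 + 1
4 = 4·1 + 0
gcd(4, 37) = 1.
Express as a combination:
1 = 37 − 9·4
So 1 = (1)·37 + (-9)·4.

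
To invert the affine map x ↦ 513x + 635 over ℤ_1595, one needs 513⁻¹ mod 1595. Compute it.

712

Extended Euclidean algorithm:
1595 = 3*513 + 56
513 = 9*56 + 9
56 = 6*9 + 2
9 = 4*2 + 1
2 = 2*1 + 0
Since gcd(513, 1595) = 1, back-substitute to write 1 as a combination:
1 = 9 − 4·2
1 = −4·56 + 25·9
1 = 25·513 − 229·56
1 = −229·1595 + 712·513
So 513·712 ≡ 1 (mod 1595).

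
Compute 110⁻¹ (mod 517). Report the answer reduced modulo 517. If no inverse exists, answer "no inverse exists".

Compute gcd(110, 517):
517 = 4*110 + 77
110 = 1*77 + 33
77 = 2*33 + 11
33 = 3*11 + 0
gcd(110, 517) = 11 ≠ 1, so 110 has no multiplicative inverse modulo 517.

no inverse exists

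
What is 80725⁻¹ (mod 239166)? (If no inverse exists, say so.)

103885

Apply the Euclidean algorithm to 239166 and 80725:
239166 = 2·80725 + 77716
80725 = 1·77716 + 3009
77716 = 25·3009 + 2491
3009 = 1·2491 + 518
2491 = 4·518 + 419
518 = 1·419 + 99
419 = 4·99 + 23
99 = 4·23 + 7
23 = 3·7 + 2
7 = 3·2 + 1
2 = 2·1 + 0
The gcd is 1. Working backward:
1 = 7 − 3·2
1 = −3·23 + 10·7
1 = 10·99 − 43·23
1 = −43·419 + 182·99
1 = 182·518 − 225·419
1 = −225·2491 + 1082·518
1 = 1082·3009 − 1307·2491
1 = −1307·77716 + 33757·3009
1 = 33757·80725 − 35064·77716
1 = −35064·239166 + 103885·80725
So 80725·103885 ≡ 1 (mod 239166).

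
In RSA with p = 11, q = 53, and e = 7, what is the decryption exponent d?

φ(n) = (p−1)(q−1) = 10·52 = 520.
Need d with 7·d ≡ 1 (mod 520). Apply the extended Euclidean algorithm:
520 = 74·7 + 2
7 = 3·2 + 1
2 = 2·1 + 0
Back-substitute:
1 = 7 − 3·2
1 = −3·520 + 223·7
So 7·223 ≡ 1 (mod 520), hence d = 223.

223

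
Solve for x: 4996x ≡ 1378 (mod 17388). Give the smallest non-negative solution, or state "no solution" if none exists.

no solution

gcd(4996, 17388):
17388 = 3*4996 + 2400
4996 = 2*2400 + 196
2400 = 12*196 + 48
196 = 4*48 + 4
48 = 12*4 + 0
gcd = 4, but 4 ∤ 1378, so the congruence has no solution.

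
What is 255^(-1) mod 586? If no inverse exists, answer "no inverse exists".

239

Run Euclid on (586, 255):
586 = 2·255 + 76
255 = 3·76 + 27
76 = 2·27 + 22
27 = 1·22 + 5
22 = 4·5 + 2
5 = 2·2 + 1
2 = 2·1 + 0
Since gcd(255, 586) = 1, back-substitute to write 1 as a combination:
1 = 5 − 2·2
1 = −2·22 + 9·5
1 = 9·27 − 11·22
1 = −11·76 + 31·27
1 = 31·255 − 104·76
1 = −104·586 + 239·255
So 255·239 ≡ 1 (mod 586).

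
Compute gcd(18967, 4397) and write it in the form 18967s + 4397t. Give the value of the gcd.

1

Repeated division:
18967 = 4×4397 + 1379
4397 = 3×1379 + 260
1379 = 5×260 + 79
260 = 3×79 + 23
79 = 3×23 + 10
23 = 2×10 + 3
10 = 3×3 + 1
3 = 3×1 + 0
gcd(18967, 4397) = 1.
Back-substituting:
1 = 10 − 3·3
1 = −3·23 + 7·10
1 = 7·79 − 24·23
1 = −24·260 + 79·79
1 = 79·1379 − 419·260
1 = −419·4397 + 1336·1379
1 = 1336·18967 − 5763·4397
So 1 = (1336)·18967 + (-5763)·4397.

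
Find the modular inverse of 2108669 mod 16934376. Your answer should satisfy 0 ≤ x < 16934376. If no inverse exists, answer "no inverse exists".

14556365

Extended Euclidean algorithm:
16934376 = 8*2108669 + 65024
2108669 = 32*65024 + 27901
65024 = 2*27901 + 9222
27901 = 3*9222 + 235
9222 = 39*235 + 57
235 = 4*57 + 7
57 = 8*7 + 1
7 = 7*1 + 0
Since gcd(2108669, 16934376) = 1, back-substitute to write 1 as a combination:
1 = 57 − 8·7
1 = −8·235 + 33·57
1 = 33·9222 − 1295·235
1 = −1295·27901 + 3918·9222
1 = 3918·65024 − 9131·27901
1 = −9131·2108669 + 296110·65024
1 = 296110·16934376 − 2378011·2108669
Hence 2108669⁻¹ ≡ -2378011 ≡ 14556365 (mod 16934376).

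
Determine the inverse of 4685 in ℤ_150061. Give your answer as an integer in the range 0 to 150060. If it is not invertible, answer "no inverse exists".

gcd(150061, 4685) by repeated division:
150061 = 32·4685 + 141
4685 = 33·141 + 32
141 = 4·32 + 13
32 = 2·13 + 6
13 = 2·6 + 1
6 = 6·1 + 0
gcd = 1, so the inverse exists. Back-substitute:
1 = 13 − 2·6
1 = −2·32 + 5·13
1 = 5·141 − 22·32
1 = −22·4685 + 731·141
1 = 731·150061 − 23414·4685
Hence 4685⁻¹ ≡ -23414 ≡ 126647 (mod 150061).

126647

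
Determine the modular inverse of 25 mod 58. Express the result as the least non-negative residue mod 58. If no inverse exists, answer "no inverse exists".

7

Run Euclid on (58, 25):
58 = 2*25 + 8
25 = 3*8 + 1
8 = 8*1 + 0
gcd = 1, so the inverse exists. Back-substitute:
1 = 25 − 3·8
1 = −3·58 + 7·25
So 25·7 ≡ 1 (mod 58).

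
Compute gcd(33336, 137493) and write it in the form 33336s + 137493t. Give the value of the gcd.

Repeated division:
137493 = 4*33336 + 4149
33336 = 8*4149 + 144
4149 = 28*144 + 117
144 = 1*117 + 27
117 = 4*27 + 9
27 = 3*9 + 0
gcd(33336, 137493) = 9.
Express as a combination:
9 = 117 − 4·27
9 = −4·144 + 5·117
9 = 5·4149 − 144·144
9 = −144·33336 + 1157·4149
9 = 1157·137493 − 4772·33336
So 9 = (1157)·137493 + (-4772)·33336.

9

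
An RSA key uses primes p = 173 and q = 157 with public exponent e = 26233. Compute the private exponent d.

φ(n) = (p−1)(q−1) = 172·156 = 26832.
Need d with 26233·d ≡ 1 (mod 26832). Apply the extended Euclidean algorithm:
26832 = 1*26233 + 599
26233 = 43*599 + 476
599 = 1*476 + 123
476 = 3*123 + 107
123 = 1*107 + 16
107 = 6*16 + 11
16 = 1*11 + 5
11 = 2*5 + 1
5 = 5*1 + 0
Back-substitute:
1 = 11 − 2·5
1 = −2·16 + 3·11
1 = 3·107 − 20·16
1 = −20·123 + 23·107
1 = 23·476 − 89·123
1 = −89·599 + 112·476
1 = 112·26233 − 4905·599
1 = −4905·26832 + 5017·26233
So 26233·5017 ≡ 1 (mod 26832), hence d = 5017.

5017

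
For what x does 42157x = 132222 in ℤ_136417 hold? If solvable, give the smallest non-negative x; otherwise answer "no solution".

78332

First find gcd(42157, 136417):
136417 = 3×42157 + 9946
42157 = 4×9946 + 2373
9946 = 4×2373 + 454
2373 = 5×454 + 103
454 = 4×103 + 42
103 = 2×42 + 19
42 = 2×19 + 4
19 = 4×4 + 3
4 = 1×3 + 1
3 = 3×1 + 0
gcd = 1, so a unique solution mod 136417 exists.
Back-substitute for the Bézout coefficients:
1 = 4 − 3
1 = −19 + 5·4
1 = 5·42 − 11·19
1 = −11·103 + 27·42
1 = 27·454 − 119·103
1 = −119·2373 + 622·454
1 = 622·9946 − 2607·2373
1 = −2607·42157 + 11050·9946
1 = 11050·136417 − 35757·42157
So 42157·(-35757) ≡ 1 (mod 136417), giving 42157⁻¹ ≡ 100660.
x ≡ 42157⁻¹·132222 ≡ 100660·132222 ≡ 78332 (mod 136417).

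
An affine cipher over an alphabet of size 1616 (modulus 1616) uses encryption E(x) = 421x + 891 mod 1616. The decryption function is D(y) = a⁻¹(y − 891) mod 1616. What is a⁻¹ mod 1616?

gcd(1616, 421) by repeated division:
1616 = 3·421 + 353
421 = 1·353 + 68
353 = 5·68 + 13
68 = 5·13 + 3
13 = 4·3 + 1
3 = 3·1 + 0
Since gcd(421, 1616) = 1, back-substitute to write 1 as a combination:
1 = 13 − 4·3
1 = −4·68 + 21·13
1 = 21·353 − 109·68
1 = −109·421 + 130·353
1 = 130·1616 − 499·421
Thus 421·(-499) ≡ 1 (mod 1616); reducing, -499 mod 1616 = 1117.

1117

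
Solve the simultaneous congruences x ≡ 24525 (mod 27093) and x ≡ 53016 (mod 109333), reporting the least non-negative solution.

2857252305

Write x = 24525 + 27093·k. Then 27093·k ≡ 53016 − 24525 ≡ 28491 (mod 109333).
Need 27093⁻¹ mod 109333. Extended Euclid on (109333, 27093):
109333 = 4×27093 + 961
27093 = 28×961 + 185
961 = 5×185 + 36
185 = 5×36 + 5
36 = 7×5 + 1
5 = 5×1 + 0
Back-substitute:
1 = 36 − 7·5
1 = −7·185 + 36·36
1 = 36·961 − 187·185
1 = −187·27093 + 5272·961
1 = 5272·109333 − 21275·27093
27093⁻¹ ≡ 88058 (mod 109333), so k ≡ 88058·28491 ≡ 105460 (mod 109333).
x = 24525 + 27093·105460 = 2857252305.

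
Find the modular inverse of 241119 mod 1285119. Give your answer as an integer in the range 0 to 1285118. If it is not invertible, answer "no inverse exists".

no inverse exists

Compute gcd(241119, 1285119):
1285119 = 5×241119 + 79524
241119 = 3×79524 + 2547
79524 = 31×2547 + 567
2547 = 4×567 + 279
567 = 2×279 + 9
279 = 31×9 + 0
gcd(241119, 1285119) = 9 ≠ 1, so 241119 has no multiplicative inverse modulo 1285119.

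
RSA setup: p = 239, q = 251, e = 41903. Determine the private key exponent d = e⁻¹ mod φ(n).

31067

φ(n) = (p−1)(q−1) = 238·250 = 59500.
Need d with 41903·d ≡ 1 (mod 59500). Apply the extended Euclidean algorithm:
59500 = 1×41903 + 17597
41903 = 2×17597 + 6709
17597 = 2×6709 + 4179
6709 = 1×4179 + 2530
4179 = 1×2530 + 1649
2530 = 1×1649 + 881
1649 = 1×881 + 768
881 = 1×768 + 113
768 = 6×113 + 90
113 = 1×90 + 23
90 = 3×23 + 21
23 = 1×21 + 2
21 = 10×2 + 1
2 = 2×1 + 0
Back-substitute:
1 = 21 − 10·2
1 = −10·23 + 11·21
1 = 11·90 − 43·23
1 = −43·113 + 54·90
1 = 54·768 − 367·113
1 = −367·881 + 421·768
1 = 421·1649 − 788·881
1 = −788·2530 + 1209·1649
1 = 1209·4179 − 1997·2530
1 = −1997·6709 + 3206·4179
1 = 3206·17597 − 8409·6709
1 = −8409·41903 + 20024·17597
1 = 20024·59500 − 28433·41903
So 41903·(-28433) ≡ 1 (mod 59500), hence d ≡ -28433 ≡ 31067 (mod 59500).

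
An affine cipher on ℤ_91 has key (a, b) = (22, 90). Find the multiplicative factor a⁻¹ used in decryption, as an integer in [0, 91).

Apply the Euclidean algorithm to 91 and 22:
91 = 4·22 + 3
22 = 7·3 + 1
3 = 3·1 + 0
Since gcd(22, 91) = 1, back-substitute to write 1 as a combination:
1 = 22 − 7·3
1 = −7·91 + 29·22
So 22·29 ≡ 1 (mod 91).

29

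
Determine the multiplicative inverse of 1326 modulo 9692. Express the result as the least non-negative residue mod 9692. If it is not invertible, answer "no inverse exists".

no inverse exists

Euclidean algorithm on 9692, 1326:
9692 = 7×1326 + 410
1326 = 3×410 + 96
410 = 4×96 + 26
96 = 3×26 + 18
26 = 1×18 + 8
18 = 2×8 + 2
8 = 4×2 + 0
Since gcd = 2 > 1, 1326 is not a unit mod 9692.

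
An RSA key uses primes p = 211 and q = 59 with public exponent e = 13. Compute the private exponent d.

937

φ(n) = (p−1)(q−1) = 210·58 = 12180.
Need d with 13·d ≡ 1 (mod 12180). Apply the extended Euclidean algorithm:
12180 = 936*13 + 12
13 = 1*12 + 1
12 = 12*1 + 0
Back-substitute:
1 = 13 − 12
1 = −12180 + 937·13
So 13·937 ≡ 1 (mod 12180), hence d = 937.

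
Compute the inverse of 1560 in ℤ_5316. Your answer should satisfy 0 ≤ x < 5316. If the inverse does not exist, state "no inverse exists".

Euclidean algorithm on 5316, 1560:
5316 = 3*1560 + 636
1560 = 2*636 + 288
636 = 2*288 + 60
288 = 4*60 + 48
60 = 1*48 + 12
48 = 4*12 + 0
gcd(1560, 5316) = 12 ≠ 1, so 1560 has no multiplicative inverse modulo 5316.

no inverse exists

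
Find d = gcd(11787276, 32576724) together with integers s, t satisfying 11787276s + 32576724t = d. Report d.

Repeated division:
32576724 = 2·11787276 + 9002172
11787276 = 1·9002172 + 2785104
9002172 = 3·2785104 + 646860
2785104 = 4·646860 + 197664
646860 = 3·197664 + 53868
197664 = 3·53868 + 36060
53868 = 1·36060 + 17808
36060 = 2·17808 + 444
17808 = 40·444 + 48
444 = 9·48 + 12
48 = 4·12 + 0
gcd(11787276, 32576724) = 12.
Working backward:
12 = 444 − 9·48
12 = −9·17808 + 361·444
12 = 361·36060 − 731·17808
12 = −731·53868 + 1092·36060
12 = 1092·197664 − 4007·53868
12 = −4007·646860 + 13113·197664
12 = 13113·2785104 − 56459·646860
12 = −56459·9002172 + 182490·2785104
12 = 182490·11787276 − 238949·9002172
12 = −238949·32576724 + 660388·11787276
So 12 = (-238949)·32576724 + (660388)·11787276.

12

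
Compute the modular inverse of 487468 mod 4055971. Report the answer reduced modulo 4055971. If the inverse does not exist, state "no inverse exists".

Run Euclid on (4055971, 487468):
4055971 = 8·487468 + 156227
487468 = 3·156227 + 18787
156227 = 8·18787 + 5931
18787 = 3·5931 + 994
5931 = 5·994 + 961
994 = 1·961 + 33
961 = 29·33 + 4
33 = 8·4 + 1
4 = 4·1 + 0
The gcd is 1. Working backward:
1 = 33 − 8·4
1 = −8·961 + 233·33
1 = 233·994 − 241·961
1 = −241·5931 + 1438·994
1 = 1438·18787 − 4555·5931
1 = −4555·156227 + 37878·18787
1 = 37878·487468 − 118189·156227
1 = −118189·4055971 + 983390·487468
So 487468·983390 ≡ 1 (mod 4055971).

983390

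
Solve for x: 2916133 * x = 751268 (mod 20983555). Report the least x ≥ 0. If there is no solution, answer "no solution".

First find gcd(2916133, 20983555):
20983555 = 7*2916133 + 570624
2916133 = 5*570624 + 63013
570624 = 9*63013 + 3507
63013 = 17*3507 + 3394
3507 = 1*3394 + 113
3394 = 30*113 + 4
113 = 28*4 + 1
4 = 4*1 + 0
gcd = 1, so a unique solution mod 20983555 exists.
Back-substitute for the Bézout coefficients:
1 = 113 − 28·4
1 = −28·3394 + 841·113
1 = 841·3507 − 869·3394
1 = −869·63013 + 15614·3507
1 = 15614·570624 − 141395·63013
1 = −141395·2916133 + 722589·570624
1 = 722589·20983555 − 5199518·2916133
So 2916133·(-5199518) ≡ 1 (mod 20983555), giving 2916133⁻¹ ≡ 15784037.
x ≡ 2916133⁻¹·751268 ≡ 15784037·751268 ≡ 4159311 (mod 20983555).

4159311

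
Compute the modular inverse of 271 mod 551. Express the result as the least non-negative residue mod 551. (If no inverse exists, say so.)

Apply the Euclidean algorithm to 551 and 271:
551 = 2×271 + 9
271 = 30×9 + 1
9 = 9×1 + 0
The gcd is 1. Working backward:
1 = 271 − 30·9
1 = −30·551 + 61·271
So 271·61 ≡ 1 (mod 551).

61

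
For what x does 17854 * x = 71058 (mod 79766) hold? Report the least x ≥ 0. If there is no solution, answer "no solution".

First find gcd(17854, 79766):
79766 = 4·17854 + 8350
17854 = 2·8350 + 1154
8350 = 7·1154 + 272
1154 = 4·272 + 66
272 = 4·66 + 8
66 = 8·8 + 2
8 = 4·2 + 0
gcd = 2 and 2 | 71058, so solutions exist. Divide through by 2: 8927x ≡ 35529 (mod 39883).
Now find 8927⁻¹ mod 39883:
39883 = 4·8927 + 4175
8927 = 2·4175 + 577
4175 = 7·577 + 136
577 = 4·136 + 33
136 = 4·33 + 4
33 = 8·4 + 1
4 = 4·1 + 0
Back-substitute:
1 = 33 − 8·4
1 = −8·136 + 33·33
1 = 33·577 − 140·136
1 = −140·4175 + 1013·577
1 = 1013·8927 − 2166·4175
1 = −2166·39883 + 9677·8927
So 8927⁻¹ ≡ 9677 (mod 39883).
Then x ≡ 9677·35529 ≡ 22673 (mod 39883); the smallest non-negative solution is x = 22673.

22673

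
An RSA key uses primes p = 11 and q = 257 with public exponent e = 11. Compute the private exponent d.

931

φ(n) = (p−1)(q−1) = 10·256 = 2560.
Need d with 11·d ≡ 1 (mod 2560). Apply the extended Euclidean algorithm:
2560 = 232*11 + 8
11 = 1*8 + 3
8 = 2*3 + 2
3 = 1*2 + 1
2 = 2*1 + 0
Back-substitute:
1 = 3 − 2
1 = −8 + 3·3
1 = 3·11 − 4·8
1 = −4·2560 + 931·11
So 11·931 ≡ 1 (mod 2560), hence d = 931.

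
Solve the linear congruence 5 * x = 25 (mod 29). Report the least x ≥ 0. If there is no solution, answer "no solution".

First find gcd(5, 29):
29 = 5×5 + 4
5 = 1×4 + 1
4 = 4×1 + 0
gcd = 1, so a unique solution mod 29 exists.
Back-substitute for the Bézout coefficients:
1 = 5 − 4
1 = −29 + 6·5
So 5·(6) ≡ 1 (mod 29), giving 5⁻¹ ≡ 6.
x ≡ 5⁻¹·25 ≡ 6·25 ≡ 5 (mod 29).

5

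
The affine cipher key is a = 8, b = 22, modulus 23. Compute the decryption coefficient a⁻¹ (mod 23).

3

Run Euclid on (23, 8):
23 = 2*8 + 7
8 = 1*7 + 1
7 = 7*1 + 0
gcd = 1, so the inverse exists. Back-substitute:
1 = 8 − 7
1 = −23 + 3·8
So 8·3 ≡ 1 (mod 23).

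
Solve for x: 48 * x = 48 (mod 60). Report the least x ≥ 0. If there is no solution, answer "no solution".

1

First find gcd(48, 60):
60 = 1·48 + 12
48 = 4·12 + 0
gcd = 12 and 12 | 48, so solutions exist. Divide through by 12: 4x ≡ 4 (mod 5).
Now find 4⁻¹ mod 5:
5 = 1*4 + 1
4 = 4*1 + 0
Back-substitute:
1 = 5 − 4
So 4·(-1) ≡ 1 (mod 5), i.e. 4⁻¹ ≡ 4.
Then x ≡ 4·4 ≡ 1 (mod 5); the smallest non-negative solution is x = 1.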